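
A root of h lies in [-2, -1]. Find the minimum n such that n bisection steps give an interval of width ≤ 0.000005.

18

Width after n steps is 1/2^n. Need 2^n ≥ 1/0.000005 = 200000.
2^17 = 131072 < 200000 ≤ 2^18 = 262144, so n = 18.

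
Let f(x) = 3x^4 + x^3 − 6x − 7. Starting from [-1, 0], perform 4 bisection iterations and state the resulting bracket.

[-0.9375, -0.875]

x = -0.5 gives f = -3.9375, negative; keep [-1, -0.5]
x = -0.75 gives f = -1.972656, negative; keep [-1, -0.75]
x = -0.875 gives f = -0.661377, negative; keep [-1, -0.875]
x = -0.9375 gives f = 0.1185, positive; keep [-0.9375, -0.875]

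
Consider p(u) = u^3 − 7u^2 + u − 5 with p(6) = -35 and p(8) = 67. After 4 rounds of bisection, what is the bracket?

[6.875, 7]

p(7) = 2 > 0, so the root lies in [6, 7]
p(6.5) = -19.625 < 0, so the root lies in [6.5, 7]
p(6.75) = -9.640625 < 0, so the root lies in [6.75, 7]
p(6.875) = -4.0332 < 0, so the root lies in [6.875, 7]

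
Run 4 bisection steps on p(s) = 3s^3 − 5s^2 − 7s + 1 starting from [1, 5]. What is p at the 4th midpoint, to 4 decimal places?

6.3281

m = 3, p(m) = 16 (+); new bracket [1, 3]
m = 2, p(m) = -9 (−); new bracket [2, 3]
m = 2.5, p(m) = -0.875 (−); new bracket [2.5, 3]
m = 2.75, p(m) = 6.3281 (+); new bracket [2.5, 2.75]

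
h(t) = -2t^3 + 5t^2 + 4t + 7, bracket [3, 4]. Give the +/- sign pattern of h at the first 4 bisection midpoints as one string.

-++-

m = 3.5, h(m) = -3.5 (−); new bracket [3, 3.5]
m = 3.25, h(m) = 4.15625 (+); new bracket [3.25, 3.5]
m = 3.375, h(m) = 0.566406 (+); new bracket [3.375, 3.5]
m = 3.4375, h(m) = -1.4058 (−); new bracket [3.375, 3.4375]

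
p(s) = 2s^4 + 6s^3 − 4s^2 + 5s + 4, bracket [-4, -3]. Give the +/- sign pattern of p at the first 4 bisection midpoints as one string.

-+-+

midpoint -3.5: p = -19.625 < 0 → [-4, -3.5]
midpoint -3.75: p = 8.101562 > 0 → [-3.75, -3.5]
midpoint -3.625: p = -7.144043 < 0 → [-3.75, -3.625]
midpoint -3.6875: p = 0.1162 > 0 → [-3.6875, -3.625]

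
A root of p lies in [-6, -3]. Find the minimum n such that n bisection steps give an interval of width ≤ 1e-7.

25

Width after n steps is 3/2^n. Need 2^n ≥ 3/1e-7 = 30000000.
2^24 = 16777216 < 30000000 ≤ 2^25 = 33554432, so n = 25.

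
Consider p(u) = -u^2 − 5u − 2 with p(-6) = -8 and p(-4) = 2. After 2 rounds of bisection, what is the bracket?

[-5, -4.5]

midpoint -5: p = -2 < 0 → [-5, -4]
midpoint -4.5: p = 0.25 > 0 → [-5, -4.5]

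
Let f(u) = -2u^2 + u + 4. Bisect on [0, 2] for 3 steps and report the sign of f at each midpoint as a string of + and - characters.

++-

u = 1 gives f = 3, positive; keep [1, 2]
u = 1.5 gives f = 1, positive; keep [1.5, 2]
u = 1.75 gives f = -0.375, negative; keep [1.5, 1.75]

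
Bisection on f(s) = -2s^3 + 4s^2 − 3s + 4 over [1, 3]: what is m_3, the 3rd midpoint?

midpoint 2: f = -2 < 0 → [1, 2]
midpoint 1.5: f = 1.75 > 0 → [1.5, 2]
midpoint 1.75: f = 0.28125 > 0 → [1.75, 2]

1.75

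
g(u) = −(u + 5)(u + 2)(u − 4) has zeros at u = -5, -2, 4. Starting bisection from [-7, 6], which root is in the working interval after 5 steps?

4

midpoint -0.5: g = 30.375 > 0 → [-0.5, 6]
midpoint 2.75: g = 46.015625 > 0 → [2.75, 6]
midpoint 4.375: g = -22.412109 < 0 → [2.75, 4.375]
midpoint 3.5625: g = 20.8376 > 0 → [3.5625, 4.375]
midpoint 3.96875: g = 1.6729 > 0 → [3.96875, 4.375]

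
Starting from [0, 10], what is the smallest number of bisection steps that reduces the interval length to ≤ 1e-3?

Width after n steps is 10/2^n. Need 2^n ≥ 10/1e-3 = 10000.
2^13 = 8192 < 10000 ≤ 2^14 = 16384, so n = 14.

14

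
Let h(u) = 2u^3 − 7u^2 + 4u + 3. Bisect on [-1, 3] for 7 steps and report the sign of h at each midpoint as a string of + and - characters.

m = 1, h(m) = 2 (+); new bracket [-1, 1]
m = 0, h(m) = 3 (+); new bracket [-1, 0]
m = -0.5, h(m) = -1 (−); new bracket [-0.5, 0]
m = -0.25, h(m) = 1.5312 (+); new bracket [-0.5, -0.25]
m = -0.375, h(m) = 0.4102 (+); new bracket [-0.5, -0.375]
m = -0.4375, h(m) = -0.2573 (−); new bracket [-0.4375, -0.375]
m = -0.40625, h(m) = 0.0856 (+); new bracket [-0.4375, -0.40625]

++-++-+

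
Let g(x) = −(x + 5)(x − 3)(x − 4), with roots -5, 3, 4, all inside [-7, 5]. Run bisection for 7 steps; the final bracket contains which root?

x = -1 gives g = -80, negative; keep [-7, -1]
x = -4 gives g = -56, negative; keep [-7, -4]
x = -5.5 gives g = 40.375, positive; keep [-5.5, -4]
x = -4.75 gives g = -16.9531, negative; keep [-5.5, -4.75]
x = -5.125 gives g = 9.2676, positive; keep [-5.125, -4.75]
x = -4.9375 gives g = -4.4338, negative; keep [-5.125, -4.9375]
x = -5.03125 gives g = 2.2666, positive; keep [-5.03125, -4.9375]

-5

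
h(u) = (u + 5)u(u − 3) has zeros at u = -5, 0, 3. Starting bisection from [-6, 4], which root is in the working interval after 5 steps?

h(-1) = 16 > 0, so the root lies in [-6, -1]
h(-3.5) = 34.125 > 0, so the root lies in [-6, -3.5]
h(-4.75) = 9.203125 > 0, so the root lies in [-6, -4.75]
h(-5.375) = -16.8809 < 0, so the root lies in [-5.375, -4.75]
h(-5.0625) = -2.551 < 0, so the root lies in [-5.0625, -4.75]

-5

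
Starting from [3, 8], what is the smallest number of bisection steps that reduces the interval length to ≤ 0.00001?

Width after n steps is 5/2^n. Need 2^n ≥ 5/0.00001 = 500000.
2^18 = 262144 < 500000 ≤ 2^19 = 524288, so n = 19.

19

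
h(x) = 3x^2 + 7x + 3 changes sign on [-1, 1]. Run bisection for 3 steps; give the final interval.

[-0.75, -0.5]

midpoint 0: h = 3 > 0 → [-1, 0]
midpoint -0.5: h = 0.25 > 0 → [-1, -0.5]
midpoint -0.75: h = -0.5625 < 0 → [-0.75, -0.5]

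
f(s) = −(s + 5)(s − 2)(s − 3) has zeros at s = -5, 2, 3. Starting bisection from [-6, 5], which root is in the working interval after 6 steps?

-5

f(-0.5) = -39.375 < 0, so the root lies in [-6, -0.5]
f(-3.25) = -57.421875 < 0, so the root lies in [-6, -3.25]
f(-4.625) = -18.943359 < 0, so the root lies in [-6, -4.625]
f(-5.3125) = 18.9954 > 0, so the root lies in [-5.3125, -4.625]
f(-4.96875) = -1.7354 < 0, so the root lies in [-5.3125, -4.96875]
f(-5.140625) = 8.1744 > 0, so the root lies in [-5.140625, -4.96875]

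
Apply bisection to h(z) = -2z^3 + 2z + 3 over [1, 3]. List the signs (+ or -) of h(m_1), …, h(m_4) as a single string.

--++

midpoint 2: h = -9 < 0 → [1, 2]
midpoint 1.5: h = -0.75 < 0 → [1, 1.5]
midpoint 1.25: h = 1.59375 > 0 → [1.25, 1.5]
midpoint 1.375: h = 0.5508 > 0 → [1.375, 1.5]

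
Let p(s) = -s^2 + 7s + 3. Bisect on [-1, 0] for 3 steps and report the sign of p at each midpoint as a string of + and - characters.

midpoint -0.5: p = -0.75 < 0 → [-0.5, 0]
midpoint -0.25: p = 1.1875 > 0 → [-0.5, -0.25]
midpoint -0.375: p = 0.234375 > 0 → [-0.5, -0.375]

-++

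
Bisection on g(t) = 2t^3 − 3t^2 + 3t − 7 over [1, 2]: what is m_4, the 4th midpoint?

1.8125

t = 1.5 gives g = -2.5, negative; keep [1.5, 2]
t = 1.75 gives g = -0.21875, negative; keep [1.75, 2]
t = 1.875 gives g = 1.261719, positive; keep [1.75, 1.875]
t = 1.8125 gives g = 0.4907, positive; keep [1.75, 1.8125]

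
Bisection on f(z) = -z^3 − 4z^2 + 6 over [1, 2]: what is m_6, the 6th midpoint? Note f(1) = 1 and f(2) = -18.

m = 1.5, f(m) = -6.375 (−); new bracket [1, 1.5]
m = 1.25, f(m) = -2.203125 (−); new bracket [1, 1.25]
m = 1.125, f(m) = -0.486328 (−); new bracket [1, 1.125]
m = 1.0625, f(m) = 0.2849 (+); new bracket [1.0625, 1.125]
m = 1.09375, f(m) = -0.0936 (−); new bracket [1.0625, 1.09375]
m = 1.078125, f(m) = 0.0974 (+); new bracket [1.078125, 1.09375]

1.078125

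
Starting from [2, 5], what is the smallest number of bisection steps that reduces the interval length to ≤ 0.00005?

Width after n steps is 3/2^n. Need 2^n ≥ 3/0.00005 = 60000.
2^15 = 32768 < 60000 ≤ 2^16 = 65536, so n = 16.

16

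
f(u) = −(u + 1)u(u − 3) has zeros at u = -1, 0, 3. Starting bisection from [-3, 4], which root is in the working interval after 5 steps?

m = 0.5, f(m) = 1.875 (+); new bracket [0.5, 4]
m = 2.25, f(m) = 5.484375 (+); new bracket [2.25, 4]
m = 3.125, f(m) = -1.611328 (−); new bracket [2.25, 3.125]
m = 2.6875, f(m) = 3.0969 (+); new bracket [2.6875, 3.125]
m = 2.90625, f(m) = 1.0643 (+); new bracket [2.90625, 3.125]

3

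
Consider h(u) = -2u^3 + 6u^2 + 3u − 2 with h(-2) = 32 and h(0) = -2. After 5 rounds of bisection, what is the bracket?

h(-1) = 3 > 0, so the root lies in [-1, 0]
h(-0.5) = -1.75 < 0, so the root lies in [-1, -0.5]
h(-0.75) = -0.03125 < 0, so the root lies in [-1, -0.75]
h(-0.875) = 1.3086 > 0, so the root lies in [-0.875, -0.75]
h(-0.8125) = 0.5962 > 0, so the root lies in [-0.8125, -0.75]

[-0.8125, -0.75]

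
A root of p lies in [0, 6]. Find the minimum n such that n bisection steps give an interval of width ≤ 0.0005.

14

Width after n steps is 6/2^n. Need 2^n ≥ 6/0.0005 = 12000.
2^13 = 8192 < 12000 ≤ 2^14 = 16384, so n = 14.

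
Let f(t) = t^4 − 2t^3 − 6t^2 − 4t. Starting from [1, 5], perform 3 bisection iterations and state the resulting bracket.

t = 3 gives f = -39, negative; keep [3, 5]
t = 4 gives f = 16, positive; keep [3, 4]
t = 3.5 gives f = -23.1875, negative; keep [3.5, 4]

[3.5, 4]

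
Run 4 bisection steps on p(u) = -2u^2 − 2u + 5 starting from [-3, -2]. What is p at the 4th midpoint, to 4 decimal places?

-0.1953

p(-2.5) = -2.5 < 0, so the root lies in [-2.5, -2]
p(-2.25) = -0.625 < 0, so the root lies in [-2.25, -2]
p(-2.125) = 0.21875 > 0, so the root lies in [-2.25, -2.125]
p(-2.1875) = -0.1953 < 0, so the root lies in [-2.1875, -2.125]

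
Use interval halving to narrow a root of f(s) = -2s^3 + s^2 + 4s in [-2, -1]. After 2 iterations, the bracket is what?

[-1.25, -1]

m = -1.5, f(m) = 3 (+); new bracket [-1.5, -1]
m = -1.25, f(m) = 0.46875 (+); new bracket [-1.25, -1]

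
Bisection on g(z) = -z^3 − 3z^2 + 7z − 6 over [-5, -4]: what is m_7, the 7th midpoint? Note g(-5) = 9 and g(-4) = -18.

midpoint -4.5: g = -7.125 < 0 → [-5, -4.5]
midpoint -4.75: g = 0.234375 > 0 → [-4.75, -4.5]
midpoint -4.625: g = -3.615234 < 0 → [-4.75, -4.625]
midpoint -4.6875: g = -1.7336 < 0 → [-4.75, -4.6875]
midpoint -4.71875: g = -0.7605 < 0 → [-4.75, -4.71875]
midpoint -4.734375: g = -0.2658 < 0 → [-4.75, -4.734375]
midpoint -4.7421875: g = -0.0164 < 0 → [-4.75, -4.7421875]

-4.7421875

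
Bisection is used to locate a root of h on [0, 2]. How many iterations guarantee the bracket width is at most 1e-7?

Width after n steps is 2/2^n. Need 2^n ≥ 2/1e-7 = 20000000.
2^24 = 16777216 < 20000000 ≤ 2^25 = 33554432, so n = 25.

25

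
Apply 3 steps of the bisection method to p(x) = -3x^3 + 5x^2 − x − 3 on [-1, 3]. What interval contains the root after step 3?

[-1, -0.5]

p(1) = -2 < 0, so the root lies in [-1, 1]
p(0) = -3 < 0, so the root lies in [-1, 0]
p(-0.5) = -0.875 < 0, so the root lies in [-1, -0.5]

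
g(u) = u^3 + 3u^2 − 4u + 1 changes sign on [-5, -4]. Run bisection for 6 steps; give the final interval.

g(-4.5) = -11.375 < 0, so the root lies in [-4.5, -4]
g(-4.25) = -4.578125 < 0, so the root lies in [-4.25, -4]
g(-4.125) = -1.642578 < 0, so the root lies in [-4.125, -4]
g(-4.0625) = -0.2854 < 0, so the root lies in [-4.0625, -4]
g(-4.03125) = 0.3662 > 0, so the root lies in [-4.0625, -4.03125]
g(-4.046875) = 0.0426 > 0, so the root lies in [-4.0625, -4.046875]

[-4.0625, -4.046875]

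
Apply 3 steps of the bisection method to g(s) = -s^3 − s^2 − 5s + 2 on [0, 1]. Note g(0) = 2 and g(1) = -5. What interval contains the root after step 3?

g(0.5) = -0.875 < 0, so the root lies in [0, 0.5]
g(0.25) = 0.671875 > 0, so the root lies in [0.25, 0.5]
g(0.375) = -0.068359 < 0, so the root lies in [0.25, 0.375]

[0.25, 0.375]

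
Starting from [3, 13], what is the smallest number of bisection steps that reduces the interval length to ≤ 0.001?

14

Width after n steps is 10/2^n. Need 2^n ≥ 10/0.001 = 10000.
2^13 = 8192 < 10000 ≤ 2^14 = 16384, so n = 14.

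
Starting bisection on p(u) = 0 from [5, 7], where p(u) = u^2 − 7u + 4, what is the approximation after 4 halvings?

6.375

p(6) = -2 < 0, so the root lies in [6, 7]
p(6.5) = 0.75 > 0, so the root lies in [6, 6.5]
p(6.25) = -0.6875 < 0, so the root lies in [6.25, 6.5]
p(6.375) = 0.0156 > 0, so the root lies in [6.25, 6.375]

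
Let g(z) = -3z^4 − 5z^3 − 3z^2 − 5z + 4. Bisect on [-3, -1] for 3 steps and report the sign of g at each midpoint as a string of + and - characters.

-++

g(-2) = -6 < 0, so the root lies in [-2, -1]
g(-1.5) = 6.4375 > 0, so the root lies in [-2, -1.5]
g(-1.75) = 2.222656 > 0, so the root lies in [-2, -1.75]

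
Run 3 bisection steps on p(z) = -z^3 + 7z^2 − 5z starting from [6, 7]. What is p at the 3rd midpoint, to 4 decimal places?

z = 6.5 gives p = -11.375, negative; keep [6, 6.5]
z = 6.25 gives p = -1.953125, negative; keep [6, 6.25]
z = 6.125 gives p = 2.201172, positive; keep [6.125, 6.25]

2.2012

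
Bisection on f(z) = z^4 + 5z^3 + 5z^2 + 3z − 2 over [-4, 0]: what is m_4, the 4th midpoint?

-3.75

midpoint -2: f = -12 < 0 → [-4, -2]
midpoint -3: f = -20 < 0 → [-4, -3]
midpoint -3.5: f = -15.5625 < 0 → [-4, -3.5]
midpoint -3.75: f = -8.8555 < 0 → [-4, -3.75]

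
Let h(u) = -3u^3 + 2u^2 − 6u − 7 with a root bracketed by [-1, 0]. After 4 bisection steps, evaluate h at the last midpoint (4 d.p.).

h(-0.5) = -3.125 < 0, so the root lies in [-1, -0.5]
h(-0.75) = -0.109375 < 0, so the root lies in [-1, -0.75]
h(-0.875) = 1.791016 > 0, so the root lies in [-0.875, -0.75]
h(-0.8125) = 0.8044 > 0, so the root lies in [-0.8125, -0.75]

0.8044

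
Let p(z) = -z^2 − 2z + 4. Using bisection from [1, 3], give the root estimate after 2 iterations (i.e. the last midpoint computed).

1.5

m = 2, p(m) = -4 (−); new bracket [1, 2]
m = 1.5, p(m) = -1.25 (−); new bracket [1, 1.5]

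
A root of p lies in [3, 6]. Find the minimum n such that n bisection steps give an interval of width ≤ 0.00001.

19

Width after n steps is 3/2^n. Need 2^n ≥ 3/0.00001 = 300000.
2^18 = 262144 < 300000 ≤ 2^19 = 524288, so n = 19.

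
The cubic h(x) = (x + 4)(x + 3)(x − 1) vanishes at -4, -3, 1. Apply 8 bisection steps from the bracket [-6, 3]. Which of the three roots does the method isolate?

midpoint -1.5: h = -9.375 < 0 → [-1.5, 3]
midpoint 0.75: h = -4.453125 < 0 → [0.75, 3]
midpoint 1.875: h = 25.060547 > 0 → [0.75, 1.875]
midpoint 1.3125: h = 7.1594 > 0 → [0.75, 1.3125]
midpoint 1.03125: h = 0.6338 > 0 → [0.75, 1.03125]
midpoint 0.890625: h = -2.0811 < 0 → [0.890625, 1.03125]
midpoint 0.9609375: h = -0.7676 < 0 → [0.9609375, 1.03125]
midpoint 0.99609375: h = -0.078 < 0 → [0.99609375, 1.03125]

1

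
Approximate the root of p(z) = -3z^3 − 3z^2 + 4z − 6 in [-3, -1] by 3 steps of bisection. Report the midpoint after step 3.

p(-2) = -2 < 0, so the root lies in [-3, -2]
p(-2.5) = 12.125 > 0, so the root lies in [-2.5, -2]
p(-2.25) = 3.984375 > 0, so the root lies in [-2.25, -2]

-2.25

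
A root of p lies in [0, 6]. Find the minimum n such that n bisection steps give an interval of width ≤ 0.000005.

21

Width after n steps is 6/2^n. Need 2^n ≥ 6/0.000005 = 1200000.
2^20 = 1048576 < 1200000 ≤ 2^21 = 2097152, so n = 21.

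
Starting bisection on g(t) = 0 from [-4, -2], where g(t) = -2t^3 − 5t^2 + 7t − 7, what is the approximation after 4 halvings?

-3.625

g(-3) = -19 < 0, so the root lies in [-4, -3]
g(-3.5) = -7 < 0, so the root lies in [-4, -3.5]
g(-3.75) = 1.90625 > 0, so the root lies in [-3.75, -3.5]
g(-3.625) = -2.8086 < 0, so the root lies in [-3.75, -3.625]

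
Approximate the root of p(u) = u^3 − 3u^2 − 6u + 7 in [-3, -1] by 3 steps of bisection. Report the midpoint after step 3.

-1.75

u = -2 gives p = -1, negative; keep [-2, -1]
u = -1.5 gives p = 5.875, positive; keep [-2, -1.5]
u = -1.75 gives p = 2.953125, positive; keep [-2, -1.75]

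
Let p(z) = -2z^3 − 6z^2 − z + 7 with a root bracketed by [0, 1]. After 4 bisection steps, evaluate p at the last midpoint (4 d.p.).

z = 0.5 gives p = 4.75, positive; keep [0.5, 1]
z = 0.75 gives p = 2.03125, positive; keep [0.75, 1]
z = 0.875 gives p = 0.191406, positive; keep [0.875, 1]
z = 0.9375 gives p = -0.8589, negative; keep [0.875, 0.9375]

-0.8589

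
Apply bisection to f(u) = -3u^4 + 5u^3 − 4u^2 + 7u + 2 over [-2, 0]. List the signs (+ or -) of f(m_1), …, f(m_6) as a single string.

midpoint -1: f = -17 < 0 → [-1, 0]
midpoint -0.5: f = -3.3125 < 0 → [-0.5, 0]
midpoint -0.25: f = -0.089844 < 0 → [-0.25, 0]
midpoint -0.125: f = 1.052 > 0 → [-0.25, -0.125]
midpoint -0.1875: f = 0.5102 > 0 → [-0.25, -0.1875]
midpoint -0.21875: f = 0.2181 > 0 → [-0.25, -0.21875]

---+++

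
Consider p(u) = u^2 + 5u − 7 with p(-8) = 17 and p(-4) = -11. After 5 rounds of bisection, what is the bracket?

[-6.25, -6.125]

p(-6) = -1 < 0, so the root lies in [-8, -6]
p(-7) = 7 > 0, so the root lies in [-7, -6]
p(-6.5) = 2.75 > 0, so the root lies in [-6.5, -6]
p(-6.25) = 0.8125 > 0, so the root lies in [-6.25, -6]
p(-6.125) = -0.1094 < 0, so the root lies in [-6.25, -6.125]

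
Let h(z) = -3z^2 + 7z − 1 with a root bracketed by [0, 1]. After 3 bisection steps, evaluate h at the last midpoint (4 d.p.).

z = 0.5 gives h = 1.75, positive; keep [0, 0.5]
z = 0.25 gives h = 0.5625, positive; keep [0, 0.25]
z = 0.125 gives h = -0.171875, negative; keep [0.125, 0.25]

-0.1719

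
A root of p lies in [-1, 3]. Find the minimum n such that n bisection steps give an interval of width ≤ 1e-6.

Width after n steps is 4/2^n. Need 2^n ≥ 4/1e-6 = 4000000.
2^21 = 2097152 < 4000000 ≤ 2^22 = 4194304, so n = 22.

22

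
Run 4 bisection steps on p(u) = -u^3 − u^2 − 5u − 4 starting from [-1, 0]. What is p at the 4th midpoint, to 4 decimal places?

midpoint -0.5: p = -1.625 < 0 → [-1, -0.5]
midpoint -0.75: p = -0.390625 < 0 → [-1, -0.75]
midpoint -0.875: p = 0.279297 > 0 → [-0.875, -0.75]
midpoint -0.8125: p = -0.0613 < 0 → [-0.875, -0.8125]

-0.0613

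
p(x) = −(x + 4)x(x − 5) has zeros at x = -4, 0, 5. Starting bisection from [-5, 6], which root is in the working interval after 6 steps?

5

m = 0.5, p(m) = 10.125 (+); new bracket [0.5, 6]
m = 3.25, p(m) = 41.234375 (+); new bracket [3.25, 6]
m = 4.625, p(m) = 14.958984 (+); new bracket [4.625, 6]
m = 5.3125, p(m) = -15.4602 (−); new bracket [4.625, 5.3125]
m = 4.96875, p(m) = 1.3926 (+); new bracket [4.96875, 5.3125]
m = 5.140625, p(m) = -6.6078 (−); new bracket [4.96875, 5.140625]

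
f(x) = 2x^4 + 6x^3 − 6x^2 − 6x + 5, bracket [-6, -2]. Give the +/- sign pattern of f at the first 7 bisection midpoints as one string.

+--+++-

m = -4, f(m) = 61 (+); new bracket [-4, -2]
m = -3, f(m) = -31 (−); new bracket [-4, -3]
m = -3.5, f(m) = -4.625 (−); new bracket [-4, -3.5]
m = -3.75, f(m) = 22.2266 (+); new bracket [-3.75, -3.5]
m = -3.625, f(m) = 7.4497 (+); new bracket [-3.625, -3.5]
m = -3.5625, f(m) = 1.0913 (+); new bracket [-3.5625, -3.5]
m = -3.53125, f(m) = -1.845 (−); new bracket [-3.5625, -3.53125]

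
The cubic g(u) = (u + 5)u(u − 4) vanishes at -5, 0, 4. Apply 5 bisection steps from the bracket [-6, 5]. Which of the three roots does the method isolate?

-5

u = -0.5 gives g = 10.125, positive; keep [-6, -0.5]
u = -3.25 gives g = 41.234375, positive; keep [-6, -3.25]
u = -4.625 gives g = 14.958984, positive; keep [-6, -4.625]
u = -5.3125 gives g = -15.4602, negative; keep [-5.3125, -4.625]
u = -4.96875 gives g = 1.3926, positive; keep [-5.3125, -4.96875]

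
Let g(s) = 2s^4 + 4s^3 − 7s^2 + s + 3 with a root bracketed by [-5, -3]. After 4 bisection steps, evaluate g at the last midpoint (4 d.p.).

0.1802

m = -4, g(m) = 143 (+); new bracket [-4, -3]
m = -3.5, g(m) = 42.375 (+); new bracket [-3.5, -3]
m = -3.25, g(m) = 11.632812 (+); new bracket [-3.25, -3]
m = -3.125, g(m) = 0.1802 (+); new bracket [-3.125, -3]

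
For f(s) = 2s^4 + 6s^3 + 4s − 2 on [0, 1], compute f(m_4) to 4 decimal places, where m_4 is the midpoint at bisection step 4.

m = 0.5, f(m) = 0.875 (+); new bracket [0, 0.5]
m = 0.25, f(m) = -0.898438 (−); new bracket [0.25, 0.5]
m = 0.375, f(m) = -0.144043 (−); new bracket [0.375, 0.5]
m = 0.4375, f(m) = 0.3257 (+); new bracket [0.375, 0.4375]

0.3257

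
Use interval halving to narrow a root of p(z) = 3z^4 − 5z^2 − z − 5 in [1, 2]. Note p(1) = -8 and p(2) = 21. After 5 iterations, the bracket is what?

z = 1.5 gives p = -2.5625, negative; keep [1.5, 2]
z = 1.75 gives p = 6.074219, positive; keep [1.5, 1.75]
z = 1.625 gives p = 1.090576, positive; keep [1.5, 1.625]
z = 1.5625 gives p = -0.8881, negative; keep [1.5625, 1.625]
z = 1.59375 gives p = 0.0615, positive; keep [1.5625, 1.59375]

[1.5625, 1.59375]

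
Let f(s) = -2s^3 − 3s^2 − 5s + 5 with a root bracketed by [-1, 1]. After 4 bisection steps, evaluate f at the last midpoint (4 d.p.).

0.2148

m = 0, f(m) = 5 (+); new bracket [0, 1]
m = 0.5, f(m) = 1.5 (+); new bracket [0.5, 1]
m = 0.75, f(m) = -1.28125 (−); new bracket [0.5, 0.75]
m = 0.625, f(m) = 0.2148 (+); new bracket [0.625, 0.75]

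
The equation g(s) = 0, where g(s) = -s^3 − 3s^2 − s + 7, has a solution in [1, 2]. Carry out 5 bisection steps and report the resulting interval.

s = 1.5 gives g = -4.625, negative; keep [1, 1.5]
s = 1.25 gives g = -0.890625, negative; keep [1, 1.25]
s = 1.125 gives g = 0.654297, positive; keep [1.125, 1.25]
s = 1.1875 gives g = -0.0925, negative; keep [1.125, 1.1875]
s = 1.15625 gives g = 0.2872, positive; keep [1.15625, 1.1875]

[1.15625, 1.1875]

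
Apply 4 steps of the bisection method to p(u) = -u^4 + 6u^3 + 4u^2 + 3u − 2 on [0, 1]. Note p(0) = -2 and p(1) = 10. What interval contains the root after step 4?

p(0.5) = 1.1875 > 0, so the root lies in [0, 0.5]
p(0.25) = -0.910156 < 0, so the root lies in [0.25, 0.5]
p(0.375) = -0.015869 < 0, so the root lies in [0.375, 0.5]
p(0.4375) = 0.5439 > 0, so the root lies in [0.375, 0.4375]

[0.375, 0.4375]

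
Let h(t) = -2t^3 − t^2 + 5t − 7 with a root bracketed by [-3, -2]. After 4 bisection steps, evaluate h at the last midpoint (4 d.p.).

0.8228

h(-2.5) = 5.5 > 0, so the root lies in [-2.5, -2]
h(-2.25) = -0.53125 < 0, so the root lies in [-2.5, -2.25]
h(-2.375) = 2.277344 > 0, so the root lies in [-2.375, -2.25]
h(-2.3125) = 0.8228 > 0, so the root lies in [-2.3125, -2.25]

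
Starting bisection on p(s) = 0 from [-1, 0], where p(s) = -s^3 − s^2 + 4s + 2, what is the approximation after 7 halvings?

s = -0.5 gives p = -0.125, negative; keep [-0.5, 0]
s = -0.25 gives p = 0.953125, positive; keep [-0.5, -0.25]
s = -0.375 gives p = 0.412109, positive; keep [-0.5, -0.375]
s = -0.4375 gives p = 0.1423, positive; keep [-0.5, -0.4375]
s = -0.46875 gives p = 0.0083, positive; keep [-0.5, -0.46875]
s = -0.484375 gives p = -0.0585, negative; keep [-0.484375, -0.46875]
s = -0.4765625 gives p = -0.0251, negative; keep [-0.4765625, -0.46875]

-0.4765625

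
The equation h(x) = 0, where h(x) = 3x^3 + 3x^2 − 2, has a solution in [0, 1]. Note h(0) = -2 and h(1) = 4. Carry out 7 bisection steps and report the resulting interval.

x = 0.5 gives h = -0.875, negative; keep [0.5, 1]
x = 0.75 gives h = 0.953125, positive; keep [0.5, 0.75]
x = 0.625 gives h = -0.095703, negative; keep [0.625, 0.75]
x = 0.6875 gives h = 0.3928, positive; keep [0.625, 0.6875]
x = 0.65625 gives h = 0.1399, positive; keep [0.625, 0.65625]
x = 0.640625 gives h = 0.0199, positive; keep [0.625, 0.640625]
x = 0.6328125 gives h = -0.0384, negative; keep [0.6328125, 0.640625]

[0.6328125, 0.640625]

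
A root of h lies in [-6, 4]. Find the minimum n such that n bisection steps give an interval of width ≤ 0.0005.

15

Width after n steps is 10/2^n. Need 2^n ≥ 10/0.0005 = 20000.
2^14 = 16384 < 20000 ≤ 2^15 = 32768, so n = 15.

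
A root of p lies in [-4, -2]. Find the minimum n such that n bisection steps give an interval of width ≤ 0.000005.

19

Width after n steps is 2/2^n. Need 2^n ≥ 2/0.000005 = 400000.
2^18 = 262144 < 400000 ≤ 2^19 = 524288, so n = 19.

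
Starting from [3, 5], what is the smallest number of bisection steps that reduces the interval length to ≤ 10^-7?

25

Width after n steps is 2/2^n. Need 2^n ≥ 2/10^-7 = 20000000.
2^24 = 16777216 < 20000000 ≤ 2^25 = 33554432, so n = 25.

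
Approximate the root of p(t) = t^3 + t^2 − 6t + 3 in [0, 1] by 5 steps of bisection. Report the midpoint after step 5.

0.59375

t = 0.5 gives p = 0.375, positive; keep [0.5, 1]
t = 0.75 gives p = -0.515625, negative; keep [0.5, 0.75]
t = 0.625 gives p = -0.115234, negative; keep [0.5, 0.625]
t = 0.5625 gives p = 0.1194, positive; keep [0.5625, 0.625]
t = 0.59375 gives p = -0.0006, negative; keep [0.5625, 0.59375]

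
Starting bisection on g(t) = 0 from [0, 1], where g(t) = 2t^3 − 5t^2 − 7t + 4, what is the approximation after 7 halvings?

midpoint 0.5: g = -0.5 < 0 → [0, 0.5]
midpoint 0.25: g = 1.96875 > 0 → [0.25, 0.5]
midpoint 0.375: g = 0.777344 > 0 → [0.375, 0.5]
midpoint 0.4375: g = 0.1479 > 0 → [0.4375, 0.5]
midpoint 0.46875: g = -0.1739 < 0 → [0.4375, 0.46875]
midpoint 0.453125: g = -0.0124 < 0 → [0.4375, 0.453125]
midpoint 0.4453125: g = 0.0679 > 0 → [0.4453125, 0.453125]

0.4453125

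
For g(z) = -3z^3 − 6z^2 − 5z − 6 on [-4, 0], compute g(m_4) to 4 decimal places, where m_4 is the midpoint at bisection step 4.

z = -2 gives g = 4, positive; keep [-2, 0]
z = -1 gives g = -4, negative; keep [-2, -1]
z = -1.5 gives g = -1.875, negative; keep [-2, -1.5]
z = -1.75 gives g = 0.4531, positive; keep [-1.75, -1.5]

0.4531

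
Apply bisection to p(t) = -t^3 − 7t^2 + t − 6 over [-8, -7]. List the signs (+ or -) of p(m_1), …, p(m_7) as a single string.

midpoint -7.5: p = 14.625 > 0 → [-7.5, -7]
midpoint -7.25: p = -0.109375 < 0 → [-7.5, -7.25]
midpoint -7.375: p = 7.021484 > 0 → [-7.375, -7.25]
midpoint -7.3125: p = 3.3977 > 0 → [-7.3125, -7.25]
midpoint -7.28125: p = 1.6297 > 0 → [-7.28125, -7.25]
midpoint -7.265625: p = 0.7565 > 0 → [-7.265625, -7.25]
midpoint -7.2578125: p = 0.3227 > 0 → [-7.2578125, -7.25]

+-+++++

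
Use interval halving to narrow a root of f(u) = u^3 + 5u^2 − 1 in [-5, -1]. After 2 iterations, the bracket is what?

m = -3, f(m) = 17 (+); new bracket [-5, -3]
m = -4, f(m) = 15 (+); new bracket [-5, -4]

[-5, -4]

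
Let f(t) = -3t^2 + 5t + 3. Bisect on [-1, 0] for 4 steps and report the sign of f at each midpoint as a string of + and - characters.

-+++

f(-0.5) = -0.25 < 0, so the root lies in [-0.5, 0]
f(-0.25) = 1.5625 > 0, so the root lies in [-0.5, -0.25]
f(-0.375) = 0.703125 > 0, so the root lies in [-0.5, -0.375]
f(-0.4375) = 0.2383 > 0, so the root lies in [-0.5, -0.4375]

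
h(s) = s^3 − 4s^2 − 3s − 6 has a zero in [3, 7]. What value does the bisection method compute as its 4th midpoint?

4.75

m = 5, h(m) = 4 (+); new bracket [3, 5]
m = 4, h(m) = -18 (−); new bracket [4, 5]
m = 4.5, h(m) = -9.375 (−); new bracket [4.5, 5]
m = 4.75, h(m) = -3.3281 (−); new bracket [4.75, 5]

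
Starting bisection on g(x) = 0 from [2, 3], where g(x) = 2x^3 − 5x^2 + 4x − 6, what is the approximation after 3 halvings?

2.125

m = 2.5, g(m) = 4 (+); new bracket [2, 2.5]
m = 2.25, g(m) = 0.46875 (+); new bracket [2, 2.25]
m = 2.125, g(m) = -0.886719 (−); new bracket [2.125, 2.25]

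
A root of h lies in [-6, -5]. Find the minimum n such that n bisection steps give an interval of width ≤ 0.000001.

Width after n steps is 1/2^n. Need 2^n ≥ 1/0.000001 = 1000000.
2^19 = 524288 < 1000000 ≤ 2^20 = 1048576, so n = 20.

20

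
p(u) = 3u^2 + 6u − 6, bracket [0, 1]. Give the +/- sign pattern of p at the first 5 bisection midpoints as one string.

-+---

m = 0.5, p(m) = -2.25 (−); new bracket [0.5, 1]
m = 0.75, p(m) = 0.1875 (+); new bracket [0.5, 0.75]
m = 0.625, p(m) = -1.078125 (−); new bracket [0.625, 0.75]
m = 0.6875, p(m) = -0.457 (−); new bracket [0.6875, 0.75]
m = 0.71875, p(m) = -0.1377 (−); new bracket [0.71875, 0.75]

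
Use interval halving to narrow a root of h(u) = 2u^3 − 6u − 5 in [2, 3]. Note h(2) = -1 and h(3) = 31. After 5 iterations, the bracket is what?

[2.03125, 2.0625]

m = 2.5, h(m) = 11.25 (+); new bracket [2, 2.5]
m = 2.25, h(m) = 4.28125 (+); new bracket [2, 2.25]
m = 2.125, h(m) = 1.441406 (+); new bracket [2, 2.125]
m = 2.0625, h(m) = 0.1724 (+); new bracket [2, 2.0625]
m = 2.03125, h(m) = -0.4257 (−); new bracket [2.03125, 2.0625]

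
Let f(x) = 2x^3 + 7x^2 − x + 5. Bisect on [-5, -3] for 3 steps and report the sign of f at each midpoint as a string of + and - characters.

x = -4 gives f = -7, negative; keep [-4, -3]
x = -3.5 gives f = 8.5, positive; keep [-4, -3.5]
x = -3.75 gives f = 1.71875, positive; keep [-4, -3.75]

-++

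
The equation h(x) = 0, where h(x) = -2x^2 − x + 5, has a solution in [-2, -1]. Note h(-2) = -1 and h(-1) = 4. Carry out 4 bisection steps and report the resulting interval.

[-1.875, -1.8125]

m = -1.5, h(m) = 2 (+); new bracket [-2, -1.5]
m = -1.75, h(m) = 0.625 (+); new bracket [-2, -1.75]
m = -1.875, h(m) = -0.15625 (−); new bracket [-1.875, -1.75]
m = -1.8125, h(m) = 0.2422 (+); new bracket [-1.875, -1.8125]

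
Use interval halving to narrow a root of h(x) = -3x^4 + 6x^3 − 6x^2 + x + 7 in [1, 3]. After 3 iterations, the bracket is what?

midpoint 2: h = -15 < 0 → [1, 2]
midpoint 1.5: h = 0.0625 > 0 → [1.5, 2]
midpoint 1.75: h = -5.605469 < 0 → [1.5, 1.75]

[1.5, 1.75]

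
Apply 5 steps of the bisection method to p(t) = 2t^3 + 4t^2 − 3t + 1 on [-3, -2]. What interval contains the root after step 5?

[-2.65625, -2.625]

m = -2.5, p(m) = 2.25 (+); new bracket [-3, -2.5]
m = -2.75, p(m) = -2.09375 (−); new bracket [-2.75, -2.5]
m = -2.625, p(m) = 0.261719 (+); new bracket [-2.75, -2.625]
m = -2.6875, p(m) = -0.8687 (−); new bracket [-2.6875, -2.625]
m = -2.65625, p(m) = -0.2918 (−); new bracket [-2.65625, -2.625]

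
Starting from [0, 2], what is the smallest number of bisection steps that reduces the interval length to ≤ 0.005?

9

Width after n steps is 2/2^n. Need 2^n ≥ 2/0.005 = 400.
2^8 = 256 < 400 ≤ 2^9 = 512, so n = 9.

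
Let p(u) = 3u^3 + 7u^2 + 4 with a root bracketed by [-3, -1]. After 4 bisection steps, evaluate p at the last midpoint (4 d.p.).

u = -2 gives p = 8, positive; keep [-3, -2]
u = -2.5 gives p = 0.875, positive; keep [-3, -2.5]
u = -2.75 gives p = -5.453125, negative; keep [-2.75, -2.5]
u = -2.625 gives p = -2.0293, negative; keep [-2.625, -2.5]

-2.0293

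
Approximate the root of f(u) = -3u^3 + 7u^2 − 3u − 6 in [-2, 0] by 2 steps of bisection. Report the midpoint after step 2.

-0.5

u = -1 gives f = 7, positive; keep [-1, 0]
u = -0.5 gives f = -2.375, negative; keep [-1, -0.5]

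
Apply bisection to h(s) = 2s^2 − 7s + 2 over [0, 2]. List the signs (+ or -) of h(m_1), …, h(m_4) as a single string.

m = 1, h(m) = -3 (−); new bracket [0, 1]
m = 0.5, h(m) = -1 (−); new bracket [0, 0.5]
m = 0.25, h(m) = 0.375 (+); new bracket [0.25, 0.5]
m = 0.375, h(m) = -0.3438 (−); new bracket [0.25, 0.375]

--+-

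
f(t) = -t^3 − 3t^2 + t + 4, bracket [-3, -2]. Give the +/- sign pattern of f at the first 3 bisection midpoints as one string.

--+

midpoint -2.5: f = -1.625 < 0 → [-3, -2.5]
midpoint -2.75: f = -0.640625 < 0 → [-3, -2.75]
midpoint -2.875: f = 0.091797 > 0 → [-2.875, -2.75]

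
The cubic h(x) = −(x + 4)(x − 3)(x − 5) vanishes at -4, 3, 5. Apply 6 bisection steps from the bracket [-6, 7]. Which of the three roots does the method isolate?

-4

x = 0.5 gives h = -50.625, negative; keep [-6, 0.5]
x = -2.75 gives h = -55.703125, negative; keep [-6, -2.75]
x = -4.375 gives h = 25.927734, positive; keep [-4.375, -2.75]
x = -3.5625 gives h = -24.5837, negative; keep [-4.375, -3.5625]
x = -3.96875 gives h = -1.9532, negative; keep [-4.375, -3.96875]
x = -4.171875 gives h = 11.3059, positive; keep [-4.171875, -3.96875]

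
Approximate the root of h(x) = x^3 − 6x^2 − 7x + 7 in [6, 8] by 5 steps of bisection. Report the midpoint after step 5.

m = 7, h(m) = 7 (+); new bracket [6, 7]
m = 6.5, h(m) = -17.375 (−); new bracket [6.5, 7]
m = 6.75, h(m) = -6.078125 (−); new bracket [6.75, 7]
m = 6.875, h(m) = 0.2324 (+); new bracket [6.75, 6.875]
m = 6.8125, h(m) = -2.9792 (−); new bracket [6.8125, 6.875]

6.8125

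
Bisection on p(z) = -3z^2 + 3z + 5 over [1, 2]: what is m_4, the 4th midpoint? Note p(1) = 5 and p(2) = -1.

1.9375

m = 1.5, p(m) = 2.75 (+); new bracket [1.5, 2]
m = 1.75, p(m) = 1.0625 (+); new bracket [1.75, 2]
m = 1.875, p(m) = 0.078125 (+); new bracket [1.875, 2]
m = 1.9375, p(m) = -0.4492 (−); new bracket [1.875, 1.9375]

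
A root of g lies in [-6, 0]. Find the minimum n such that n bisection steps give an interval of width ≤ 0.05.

Width after n steps is 6/2^n. Need 2^n ≥ 6/0.05 = 120.
2^6 = 64 < 120 ≤ 2^7 = 128, so n = 7.

7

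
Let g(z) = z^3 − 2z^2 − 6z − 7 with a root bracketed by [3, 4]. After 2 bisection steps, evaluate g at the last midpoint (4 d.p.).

g(3.5) = -9.625 < 0, so the root lies in [3.5, 4]
g(3.75) = -4.890625 < 0, so the root lies in [3.75, 4]

-4.8906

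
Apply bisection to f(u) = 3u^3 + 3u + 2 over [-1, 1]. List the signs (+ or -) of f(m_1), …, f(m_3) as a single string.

u = 0 gives f = 2, positive; keep [-1, 0]
u = -0.5 gives f = 0.125, positive; keep [-1, -0.5]
u = -0.75 gives f = -1.515625, negative; keep [-0.75, -0.5]

++-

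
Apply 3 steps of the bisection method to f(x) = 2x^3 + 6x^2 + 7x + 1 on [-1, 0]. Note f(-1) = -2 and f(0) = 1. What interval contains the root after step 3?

m = -0.5, f(m) = -1.25 (−); new bracket [-0.5, 0]
m = -0.25, f(m) = -0.40625 (−); new bracket [-0.25, 0]
m = -0.125, f(m) = 0.214844 (+); new bracket [-0.25, -0.125]

[-0.25, -0.125]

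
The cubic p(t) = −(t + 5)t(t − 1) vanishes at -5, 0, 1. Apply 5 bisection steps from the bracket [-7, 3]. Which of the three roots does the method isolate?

m = -2, p(m) = -18 (−); new bracket [-7, -2]
m = -4.5, p(m) = -12.375 (−); new bracket [-7, -4.5]
m = -5.75, p(m) = 29.109375 (+); new bracket [-5.75, -4.5]
m = -5.125, p(m) = 3.9238 (+); new bracket [-5.125, -4.5]
m = -4.8125, p(m) = -5.2449 (−); new bracket [-5.125, -4.8125]

-5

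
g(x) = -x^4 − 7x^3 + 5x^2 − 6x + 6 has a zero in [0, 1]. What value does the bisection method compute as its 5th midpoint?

0.84375

midpoint 0.5: g = 3.3125 > 0 → [0.5, 1]
midpoint 0.75: g = 1.042969 > 0 → [0.75, 1]
midpoint 0.875: g = -0.69751 < 0 → [0.75, 0.875]
midpoint 0.8125: g = 0.2353 > 0 → [0.8125, 0.875]
midpoint 0.84375: g = -0.2145 < 0 → [0.8125, 0.84375]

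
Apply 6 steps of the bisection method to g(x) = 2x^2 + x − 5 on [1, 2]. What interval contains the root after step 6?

x = 1.5 gives g = 1, positive; keep [1, 1.5]
x = 1.25 gives g = -0.625, negative; keep [1.25, 1.5]
x = 1.375 gives g = 0.15625, positive; keep [1.25, 1.375]
x = 1.3125 gives g = -0.2422, negative; keep [1.3125, 1.375]
x = 1.34375 gives g = -0.0449, negative; keep [1.34375, 1.375]
x = 1.359375 gives g = 0.0552, positive; keep [1.34375, 1.359375]

[1.34375, 1.359375]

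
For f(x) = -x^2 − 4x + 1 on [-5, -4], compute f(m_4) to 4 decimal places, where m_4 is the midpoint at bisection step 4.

f(-4.5) = -1.25 < 0, so the root lies in [-4.5, -4]
f(-4.25) = -0.0625 < 0, so the root lies in [-4.25, -4]
f(-4.125) = 0.484375 > 0, so the root lies in [-4.25, -4.125]
f(-4.1875) = 0.2148 > 0, so the root lies in [-4.25, -4.1875]

0.2148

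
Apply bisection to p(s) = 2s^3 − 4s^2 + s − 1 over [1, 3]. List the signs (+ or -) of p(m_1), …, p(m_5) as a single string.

s = 2 gives p = 1, positive; keep [1, 2]
s = 1.5 gives p = -1.75, negative; keep [1.5, 2]
s = 1.75 gives p = -0.78125, negative; keep [1.75, 2]
s = 1.875 gives p = -0.0039, negative; keep [1.875, 2]
s = 1.9375 gives p = 0.4683, positive; keep [1.875, 1.9375]

+---+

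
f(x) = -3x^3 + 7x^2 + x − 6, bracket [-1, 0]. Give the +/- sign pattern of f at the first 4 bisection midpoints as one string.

midpoint -0.5: f = -4.375 < 0 → [-1, -0.5]
midpoint -0.75: f = -1.546875 < 0 → [-1, -0.75]
midpoint -0.875: f = 0.494141 > 0 → [-0.875, -0.75]
midpoint -0.8125: f = -0.5823 < 0 → [-0.875, -0.8125]

--+-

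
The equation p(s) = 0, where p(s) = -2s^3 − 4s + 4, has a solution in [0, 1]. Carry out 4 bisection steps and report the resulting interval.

[0.75, 0.8125]

s = 0.5 gives p = 1.75, positive; keep [0.5, 1]
s = 0.75 gives p = 0.15625, positive; keep [0.75, 1]
s = 0.875 gives p = -0.839844, negative; keep [0.75, 0.875]
s = 0.8125 gives p = -0.3228, negative; keep [0.75, 0.8125]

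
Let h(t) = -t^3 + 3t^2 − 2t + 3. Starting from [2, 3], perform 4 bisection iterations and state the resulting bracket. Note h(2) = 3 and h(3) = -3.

h(2.5) = 1.125 > 0, so the root lies in [2.5, 3]
h(2.75) = -0.609375 < 0, so the root lies in [2.5, 2.75]
h(2.625) = 0.333984 > 0, so the root lies in [2.625, 2.75]
h(2.6875) = -0.1179 < 0, so the root lies in [2.625, 2.6875]

[2.625, 2.6875]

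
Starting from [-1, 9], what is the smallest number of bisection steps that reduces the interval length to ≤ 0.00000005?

28

Width after n steps is 10/2^n. Need 2^n ≥ 10/0.00000005 = 200000000.
2^27 = 134217728 < 200000000 ≤ 2^28 = 268435456, so n = 28.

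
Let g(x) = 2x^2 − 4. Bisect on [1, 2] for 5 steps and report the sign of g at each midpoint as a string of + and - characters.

x = 1.5 gives g = 0.5, positive; keep [1, 1.5]
x = 1.25 gives g = -0.875, negative; keep [1.25, 1.5]
x = 1.375 gives g = -0.21875, negative; keep [1.375, 1.5]
x = 1.4375 gives g = 0.1328, positive; keep [1.375, 1.4375]
x = 1.40625 gives g = -0.0449, negative; keep [1.40625, 1.4375]

+--+-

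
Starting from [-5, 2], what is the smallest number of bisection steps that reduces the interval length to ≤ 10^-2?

Width after n steps is 7/2^n. Need 2^n ≥ 7/10^-2 = 700.
2^9 = 512 < 700 ≤ 2^10 = 1024, so n = 10.

10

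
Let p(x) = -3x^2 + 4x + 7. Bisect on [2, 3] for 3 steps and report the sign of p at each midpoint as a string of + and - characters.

midpoint 2.5: p = -1.75 < 0 → [2, 2.5]
midpoint 2.25: p = 0.8125 > 0 → [2.25, 2.5]
midpoint 2.375: p = -0.421875 < 0 → [2.25, 2.375]

-+-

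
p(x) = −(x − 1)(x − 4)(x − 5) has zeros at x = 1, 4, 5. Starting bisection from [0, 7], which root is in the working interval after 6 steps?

midpoint 3.5: p = -1.875 < 0 → [0, 3.5]
midpoint 1.75: p = -5.484375 < 0 → [0, 1.75]
midpoint 0.875: p = 1.611328 > 0 → [0.875, 1.75]
midpoint 1.3125: p = -3.0969 < 0 → [0.875, 1.3125]
midpoint 1.09375: p = -1.0643 < 0 → [0.875, 1.09375]
midpoint 0.984375: p = 0.1892 > 0 → [0.984375, 1.09375]

1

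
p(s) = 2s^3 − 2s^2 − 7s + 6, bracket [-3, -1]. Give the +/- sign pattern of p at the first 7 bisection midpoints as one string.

m = -2, p(m) = -4 (−); new bracket [-2, -1]
m = -1.5, p(m) = 5.25 (+); new bracket [-2, -1.5]
m = -1.75, p(m) = 1.40625 (+); new bracket [-2, -1.75]
m = -1.875, p(m) = -1.0898 (−); new bracket [-1.875, -1.75]
m = -1.8125, p(m) = 0.2085 (+); new bracket [-1.875, -1.8125]
m = -1.84375, p(m) = -0.4279 (−); new bracket [-1.84375, -1.8125]
m = -1.828125, p(m) = -0.1065 (−); new bracket [-1.828125, -1.8125]

-++-+--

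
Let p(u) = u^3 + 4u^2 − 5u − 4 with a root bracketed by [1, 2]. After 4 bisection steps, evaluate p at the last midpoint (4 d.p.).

0.0486

midpoint 1.5: p = 0.875 > 0 → [1, 1.5]
midpoint 1.25: p = -2.046875 < 0 → [1.25, 1.5]
midpoint 1.375: p = -0.712891 < 0 → [1.375, 1.5]
midpoint 1.4375: p = 0.0486 > 0 → [1.375, 1.4375]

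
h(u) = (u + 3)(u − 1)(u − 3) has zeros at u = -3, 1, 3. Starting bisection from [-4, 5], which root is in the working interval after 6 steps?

-3

h(0.5) = 4.375 > 0, so the root lies in [-4, 0.5]
h(-1.75) = 16.328125 > 0, so the root lies in [-4, -1.75]
h(-2.875) = 2.845703 > 0, so the root lies in [-4, -2.875]
h(-3.4375) = -12.4978 < 0, so the root lies in [-3.4375, -2.875]
h(-3.15625) = -3.998 < 0, so the root lies in [-3.15625, -2.875]
h(-3.015625) = -0.3774 < 0, so the root lies in [-3.015625, -2.875]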